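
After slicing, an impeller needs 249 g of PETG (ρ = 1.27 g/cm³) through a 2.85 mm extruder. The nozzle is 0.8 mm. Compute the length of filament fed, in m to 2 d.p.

Volume = 249 g / 1.27 g·cm⁻³ = 196.063 cm³ = 196063 mm³.
Filament cross-section = π × (2.85/2)² = 6.3794 mm².
L = V/A = 196063/6.3794 = 30733.77 mm → 30.73 m.

30.73 m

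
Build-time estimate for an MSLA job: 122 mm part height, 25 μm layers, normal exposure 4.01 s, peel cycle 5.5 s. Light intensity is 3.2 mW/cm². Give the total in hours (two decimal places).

Number of layers: 122 / 0.025 → 4880 (rounded up).
Cycle time = 4.01 + 5.5, so 9.51 s.
Total = 4880 × 9.51 = 46408.8 s = 12.89 hours.

12.89 hours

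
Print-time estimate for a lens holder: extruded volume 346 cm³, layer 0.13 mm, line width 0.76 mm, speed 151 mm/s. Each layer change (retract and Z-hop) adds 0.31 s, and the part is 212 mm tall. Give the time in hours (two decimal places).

6.58 hours

Line area = 0.13 × 0.76 = 0.0988 mm².
Toolpath length = 346 cm³ / 0.0988 mm² = 346000 / 0.0988 = 3502024.3 mm.
Time extruding = 3502024.3 / 151 = 23192.2 s.
Number of layers: 212 / 0.13 → 1631 (rounded up).
Z-hop total = 1631 × 0.31, so 505.61 s.
Total = 23192.2 + 505.61 = 23697.81 s = 6.58 hours.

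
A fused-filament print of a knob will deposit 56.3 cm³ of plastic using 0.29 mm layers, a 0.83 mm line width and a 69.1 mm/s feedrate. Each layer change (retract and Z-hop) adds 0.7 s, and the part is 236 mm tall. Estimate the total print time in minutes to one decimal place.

Bead cross-section = 0.29 × 0.83, so 0.2407 mm².
Total extruded path = 56300/0.2407 = 233901.1 mm.
Extrusion time = 233901.1 / 69.1 = 3385 s.
Number of layers: 236 / 0.29 → 814 (rounded up).
Layer-change overhead = 814 × 0.7, so 569.8 s.
Total = 3385 + 569.8 = 3954.8 s = 65.9 minutes.

65.9 minutes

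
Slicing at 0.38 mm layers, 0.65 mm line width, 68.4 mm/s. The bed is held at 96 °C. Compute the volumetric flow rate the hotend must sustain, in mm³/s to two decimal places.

A = 0.38 × 0.65, so 0.247 mm².
Volumetric flow = 68.4 × 0.247 = 16.89 mm³/s.

16.89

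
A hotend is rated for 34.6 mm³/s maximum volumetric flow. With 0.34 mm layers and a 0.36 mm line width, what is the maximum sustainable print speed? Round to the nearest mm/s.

A: 0.34 × 0.36 → 0.1224 mm².
Max speed = 34.6 / 0.1224 = 282.68 ≈ 283 mm/s.

283 mm/s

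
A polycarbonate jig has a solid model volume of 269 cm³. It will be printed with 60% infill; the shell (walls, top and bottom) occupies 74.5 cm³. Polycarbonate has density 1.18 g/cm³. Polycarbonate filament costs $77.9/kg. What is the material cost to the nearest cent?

$17.58

Interior volume = 269 − 74.5, so 194.5 cm³.
Infill deposited = 0.60 × 194.5 = 116.7 cm³.
Total extruded = 74.5 + 116.7, so 191.2 cm³.
Mass = 191.2 × 1.18 = 225.616 g.
Cost = 225.616 g / 1000 × $77.9/kg = $17.58.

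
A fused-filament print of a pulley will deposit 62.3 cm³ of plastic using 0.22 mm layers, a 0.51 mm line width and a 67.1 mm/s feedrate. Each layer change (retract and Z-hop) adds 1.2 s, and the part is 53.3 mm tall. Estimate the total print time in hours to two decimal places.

2.38 hours

Bead cross-section: 0.22 × 0.51 → 0.1122 mm².
Path length: 62300 mm³ / 0.1122 mm² → 555258.5 mm.
Time extruding: 555258.5 / 67.1 → 8275.1 s.
Layers = ⌈53.3/0.22⌉ = 243.
Layer-change overhead: 243 × 1.2 → 291.6 s.
Total = 8275.1 + 291.6 = 8566.7 s = 2.38 hours.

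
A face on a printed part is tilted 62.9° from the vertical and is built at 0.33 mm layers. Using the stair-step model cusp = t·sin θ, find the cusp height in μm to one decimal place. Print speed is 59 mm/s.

293.8 μm

Cusp = layer height × sin(62.9°) = 0.33 × 0.8902 = 0.293766 mm = 293.8 μm.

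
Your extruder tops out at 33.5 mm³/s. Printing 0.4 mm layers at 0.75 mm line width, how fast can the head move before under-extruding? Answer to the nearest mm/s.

112 mm/s

Extrusion cross-section: 0.4 × 0.75 → 0.3 mm².
Max speed = 33.5 / 0.3 = 111.67 ≈ 112 mm/s.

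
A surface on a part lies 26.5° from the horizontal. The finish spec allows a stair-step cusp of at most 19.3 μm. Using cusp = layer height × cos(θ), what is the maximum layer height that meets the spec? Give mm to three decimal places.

0.022 mm

cos(26.5°) = 0.8949; t_max = 0.0193/0.8949 = 0.022 mm.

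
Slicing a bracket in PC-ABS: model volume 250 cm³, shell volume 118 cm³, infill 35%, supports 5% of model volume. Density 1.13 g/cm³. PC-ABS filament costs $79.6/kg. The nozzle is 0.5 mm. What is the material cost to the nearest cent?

Volume inside the shell: 250 − 118 → 132 cm³.
Deposited infill = 0.35 × 132, so 46.2 cm³.
Support = 0.05 × 250, so 12.5 cm³.
Total extruded = 118 + 46.2 + 12.5, so 176.7 cm³.
Mass = 176.7 × 1.13 = 199.671 g.
Cost = 199.671 g / 1000 × $79.6/kg = $15.89.

$15.89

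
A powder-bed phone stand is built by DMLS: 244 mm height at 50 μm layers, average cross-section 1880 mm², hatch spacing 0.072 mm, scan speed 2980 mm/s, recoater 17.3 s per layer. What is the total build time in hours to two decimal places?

35.33 hours

Number of layers: 244 / 0.05 → 4880 (rounded up).
Per-layer scan distance: 1880 / 0.072 → 26111.1 mm.
Scan time per layer = 26111.1 / 2980, so 8.7621 s.
Time per layer: 8.7621 + 17.3 → 26.0621 s.
Total: 4880 × 26.0621 s = 127183.048 s → 35.33 hours.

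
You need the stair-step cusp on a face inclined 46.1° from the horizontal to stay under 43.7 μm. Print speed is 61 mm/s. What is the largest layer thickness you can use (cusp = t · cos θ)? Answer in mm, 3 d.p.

Layer height = cusp / cos(46.1°) = 0.0437 / 0.6934 = 0.063 mm.

0.063 mm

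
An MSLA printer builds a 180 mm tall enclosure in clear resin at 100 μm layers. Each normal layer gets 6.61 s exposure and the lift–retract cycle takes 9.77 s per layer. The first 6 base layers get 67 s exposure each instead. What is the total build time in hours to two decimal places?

Number of layers: 180 / 0.1 → 1800 (rounded up).
Base layers = 6 × (67 + 9.77), so 460.62 s.
Normal layers = 1794 × (6.61 + 9.77), so 29385.72 s.
Sum: 460.62 + 29385.72 = 29846.34 s → 8.29 hours.

8.29 hours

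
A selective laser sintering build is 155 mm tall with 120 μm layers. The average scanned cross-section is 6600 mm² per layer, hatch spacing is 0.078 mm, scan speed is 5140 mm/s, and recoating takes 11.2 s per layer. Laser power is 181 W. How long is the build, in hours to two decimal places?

Layers = ⌈155/0.12⌉ = 1292.
Scan path per layer: 6600 / 0.078 → 84615.4 mm.
Scan time per layer = 84615.4 / 5140 = 16.4621 s.
Layer cycle = 16.4621 + 11.2, so 27.6621 s.
1292 layers × 27.6621 s/layer = 35739.4332 s, i.e. 9.93 hours.

9.93 hours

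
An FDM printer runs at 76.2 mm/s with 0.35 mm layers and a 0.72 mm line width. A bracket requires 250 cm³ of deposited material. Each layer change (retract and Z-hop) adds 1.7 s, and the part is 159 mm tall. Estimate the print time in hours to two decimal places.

3.83 hours

Bead cross-section: 0.35 × 0.72 → 0.252 mm².
Path length: 250000 mm³ / 0.252 mm² → 992063.5 mm.
Extrusion time = 992063.5 / 76.2, so 13019.2 s.
Layer count = ceil(159 / 0.35) = 455.
Z-hop total = 455 × 1.7 = 773.5 s.
Total = 13019.2 + 773.5 = 13792.7 s = 3.83 hours.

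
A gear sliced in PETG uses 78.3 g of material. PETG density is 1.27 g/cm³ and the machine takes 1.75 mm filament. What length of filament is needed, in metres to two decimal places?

25.63 m

Extruded volume: 78.3/1.27 = 61.6535 cm³ (61653.5 mm³).
Filament cross-section = π × (1.75/2)² = 2.4053 mm².
Length = 61653.5 / 2.4053 = 25632.35 mm = 25.63 m.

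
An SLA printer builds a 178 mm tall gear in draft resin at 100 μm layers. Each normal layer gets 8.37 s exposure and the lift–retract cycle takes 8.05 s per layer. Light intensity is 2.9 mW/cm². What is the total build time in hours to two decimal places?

8.12 hours

Layers = ⌈178/0.1⌉ = 1780.
Cycle time = 8.37 + 8.05 = 16.42 s.
Build time: 1780 × 16.42 s = 29227.6 s, i.e. 8.12 hours.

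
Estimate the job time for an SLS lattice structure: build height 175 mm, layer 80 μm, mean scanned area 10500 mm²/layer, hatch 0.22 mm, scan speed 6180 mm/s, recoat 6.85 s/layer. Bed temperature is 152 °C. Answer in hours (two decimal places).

8.86 hours

Layer count = ceil(175 / 0.08) = 2188.
Hatch length per layer: 10500 / 0.22 → 47727.3 mm.
Scan time per layer: 47727.3 / 6180 → 7.7229 s.
Per-layer time: 7.7229 + 6.85 → 14.5729 s.
Total: 2188 × 14.5729 s = 31885.5052 s → 8.86 hours.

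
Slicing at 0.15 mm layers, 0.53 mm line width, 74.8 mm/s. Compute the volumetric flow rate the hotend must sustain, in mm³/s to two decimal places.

Extrusion cross-section = 0.15 × 0.53 = 0.0795 mm².
Volumetric flow = 74.8 × 0.0795 = 5.95 mm³/s.

5.95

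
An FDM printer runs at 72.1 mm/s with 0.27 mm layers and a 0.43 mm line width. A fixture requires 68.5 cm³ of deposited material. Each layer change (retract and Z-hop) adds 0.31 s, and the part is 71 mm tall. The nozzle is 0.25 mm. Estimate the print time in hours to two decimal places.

Extrusion cross-section = 0.27 × 0.43 = 0.1161 mm².
Path length: 68500 mm³ / 0.1161 mm² → 590008.6 mm.
Extrusion time = 590008.6 / 72.1 = 8183.2 s.
Layers = ⌈71/0.27⌉ = 263.
Non-print overhead = 263 × 0.31 = 81.53 s.
Altogether 8183.2 + 81.53 = 8264.73 s, i.e. 2.30 hours.

2.30 hours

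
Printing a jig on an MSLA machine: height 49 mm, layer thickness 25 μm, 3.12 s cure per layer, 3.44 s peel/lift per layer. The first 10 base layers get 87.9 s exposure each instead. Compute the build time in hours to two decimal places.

3.81 hours

Number of layers: 49 / 0.025 → 1960 (rounded up).
Base layers = 10 × (87.9 + 3.44) = 913.4 s.
Regular layers = 1950 × (3.12 + 3.44) = 12792 s.
Sum: 913.4 + 12792 = 13705.4 s → 3.81 hours.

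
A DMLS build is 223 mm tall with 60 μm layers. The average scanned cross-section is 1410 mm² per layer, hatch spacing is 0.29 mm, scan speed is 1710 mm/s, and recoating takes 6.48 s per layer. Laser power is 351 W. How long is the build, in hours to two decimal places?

Number of layers: 223 / 0.06 → 3717 (rounded up).
Scan path per layer: 1410 / 0.29 → 4862.1 mm.
Scan time per layer: 4862.1 / 1710 → 2.8433 s.
Time per layer: 2.8433 + 6.48 → 9.3233 s.
Build time = 3717 × 9.3233 = 34654.7061 s = 9.63 hours.

9.63 hours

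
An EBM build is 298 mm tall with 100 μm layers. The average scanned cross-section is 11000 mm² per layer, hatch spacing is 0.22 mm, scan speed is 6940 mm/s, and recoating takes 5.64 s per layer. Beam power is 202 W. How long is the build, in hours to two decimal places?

10.63 hours

Layers = ⌈298/0.1⌉ = 2980.
Scan path per layer = 11000 / 0.22 = 50000 mm.
Scan time per layer = 50000 / 6940, so 7.2046 s.
Per-layer time = 7.2046 + 5.64 = 12.8446 s.
2980 layers × 12.8446 s/layer = 38276.908 s, i.e. 10.63 hours.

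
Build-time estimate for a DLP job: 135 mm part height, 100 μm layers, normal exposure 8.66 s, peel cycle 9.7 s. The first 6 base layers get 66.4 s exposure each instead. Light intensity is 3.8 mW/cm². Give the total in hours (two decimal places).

6.98 hours

Layer count = ceil(135 / 0.1) = 1350.
Base layers: 6 × (66.4 + 9.7) → 456.6 s.
Remaining layers = 1344 × (8.66 + 9.7), so 24675.84 s.
Total = 456.6 + 24675.84 = 25132.44 s = 6.98 hours.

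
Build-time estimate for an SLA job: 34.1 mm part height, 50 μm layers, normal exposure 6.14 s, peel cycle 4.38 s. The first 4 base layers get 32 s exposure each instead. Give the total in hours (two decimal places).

Layer count = ceil(34.1 / 0.05) = 682.
Bottom layers = 4 × (32 + 4.38), so 145.52 s.
Regular layers = 678 × (6.14 + 4.38), so 7132.56 s.
Sum: 145.52 + 7132.56 = 7278.08 s → 2.02 hours.

2.02 hours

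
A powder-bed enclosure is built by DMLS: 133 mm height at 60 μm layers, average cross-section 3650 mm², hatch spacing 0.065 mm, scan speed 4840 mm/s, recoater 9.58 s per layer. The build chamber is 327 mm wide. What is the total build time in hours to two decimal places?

Layers = ⌈133/0.06⌉ = 2217.
Scan path per layer = 3650 / 0.065, so 56153.8 mm.
Scan time per layer = 56153.8 / 4840 = 11.602 s.
Layer cycle: 11.602 + 9.58 → 21.182 s.
Total: 2217 × 21.182 s = 46960.494 s → 13.04 hours.

13.04 hours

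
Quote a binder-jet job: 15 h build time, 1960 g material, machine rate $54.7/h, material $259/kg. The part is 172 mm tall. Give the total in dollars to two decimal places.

$1328.14

Time charge: 54.7 × 15 → $820.50.
Material cost = 259 × 1960/1000, so $507.64.
Job cost: 820.50 + 507.64 = $1328.14.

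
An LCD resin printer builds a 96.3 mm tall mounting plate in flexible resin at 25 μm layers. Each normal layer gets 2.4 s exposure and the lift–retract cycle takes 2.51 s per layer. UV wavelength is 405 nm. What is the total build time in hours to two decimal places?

5.25 hours

Number of layers: 96.3 / 0.025 → 3852 (rounded up).
Cycle time: 2.4 + 2.51 → 4.91 s.
Build time: 3852 × 4.91 s = 18913.32 s, i.e. 5.25 hours.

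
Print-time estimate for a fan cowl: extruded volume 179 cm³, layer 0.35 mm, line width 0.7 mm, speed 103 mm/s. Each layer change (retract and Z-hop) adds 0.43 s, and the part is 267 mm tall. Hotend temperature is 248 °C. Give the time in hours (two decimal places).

2.06 hours

Bead cross-section = 0.35 × 0.7 = 0.245 mm².
Toolpath length = 179 cm³ / 0.245 mm² = 179000 / 0.245 = 730612.2 mm.
Extrusion time = 730612.2 / 103, so 7093.3 s.
Layer count = ceil(267 / 0.35) = 763.
Z-hop total: 763 × 0.43 → 328.09 s.
Altogether 7093.3 + 328.09 = 7421.39 s, i.e. 2.06 hours.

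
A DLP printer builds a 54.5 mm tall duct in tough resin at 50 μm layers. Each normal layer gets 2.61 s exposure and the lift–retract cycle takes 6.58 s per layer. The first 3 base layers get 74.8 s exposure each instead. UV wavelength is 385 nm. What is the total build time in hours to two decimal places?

Layers = ⌈54.5/0.05⌉ = 1090.
Burn-in layers = 3 × (74.8 + 6.58), so 244.14 s.
Normal layers = 1087 × (2.61 + 6.58) = 9989.53 s.
Total = 244.14 + 9989.53 = 10233.67 s = 2.84 hours.

2.84 hours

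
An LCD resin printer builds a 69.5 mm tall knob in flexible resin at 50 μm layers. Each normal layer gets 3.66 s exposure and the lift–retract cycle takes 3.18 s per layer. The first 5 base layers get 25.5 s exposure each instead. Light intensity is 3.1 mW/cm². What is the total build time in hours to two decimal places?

Layer count = ceil(69.5 / 0.05) = 1390.
Base layers: 5 × (25.5 + 3.18) → 143.4 s.
Regular layers = 1385 × (3.66 + 3.18) = 9473.4 s.
Sum: 143.4 + 9473.4 = 9616.8 s → 2.67 hours.

2.67 hours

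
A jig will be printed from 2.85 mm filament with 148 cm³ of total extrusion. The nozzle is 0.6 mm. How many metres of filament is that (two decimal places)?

Filament cross-section = π × (2.85/2)² = 6.3794 mm².
L = 148000 mm³ / 6.3794 mm² = 23199.67 mm, i.e. 23.20 m.

23.20 m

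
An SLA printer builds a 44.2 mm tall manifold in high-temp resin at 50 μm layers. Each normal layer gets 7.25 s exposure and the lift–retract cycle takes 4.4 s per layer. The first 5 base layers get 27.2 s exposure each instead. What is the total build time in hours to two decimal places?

2.89 hours

Number of layers: 44.2 / 0.05 → 884 (rounded up).
Bottom layers = 5 × (27.2 + 4.4), so 158 s.
Normal layers = 879 × (7.25 + 4.4), so 10240.35 s.
Sum: 158 + 10240.35 = 10398.35 s → 2.89 hours.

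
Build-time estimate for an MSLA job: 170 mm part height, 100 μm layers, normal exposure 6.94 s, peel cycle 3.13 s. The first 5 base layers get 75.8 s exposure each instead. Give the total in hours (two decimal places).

Layer count = ceil(170 / 0.1) = 1700.
Base layers = 5 × (75.8 + 3.13), so 394.65 s.
Remaining layers = 1695 × (6.94 + 3.13), so 17068.65 s.
Total = 394.65 + 17068.65 = 17463.3 s = 4.85 hours.

4.85 hours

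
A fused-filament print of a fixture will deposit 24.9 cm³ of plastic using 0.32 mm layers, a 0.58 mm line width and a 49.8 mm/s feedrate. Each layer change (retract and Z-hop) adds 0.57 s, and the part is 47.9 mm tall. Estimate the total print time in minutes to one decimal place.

46.3 minutes

Extrusion cross-section = 0.32 × 0.58, so 0.1856 mm².
Path length: 24900 mm³ / 0.1856 mm² → 134159.5 mm.
Print-move time: 134159.5 / 49.8 → 2694 s.
Number of layers: 47.9 / 0.32 → 150 (rounded up).
Z-hop total = 150 × 0.57 = 85.5 s.
Total = 2694 + 85.5 = 2779.5 s = 46.3 minutes.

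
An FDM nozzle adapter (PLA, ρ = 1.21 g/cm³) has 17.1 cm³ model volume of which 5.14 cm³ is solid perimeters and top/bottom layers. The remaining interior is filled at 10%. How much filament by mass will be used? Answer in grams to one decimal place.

Volume inside the shell = 17.1 − 5.14, so 11.96 cm³.
Infill deposited = 0.10 × 11.96, so 1.196 cm³.
Total extruded = 5.14 + 1.196, so 6.336 cm³.
Mass = 6.336 × 1.21, so 7.66656 g.

7.7 g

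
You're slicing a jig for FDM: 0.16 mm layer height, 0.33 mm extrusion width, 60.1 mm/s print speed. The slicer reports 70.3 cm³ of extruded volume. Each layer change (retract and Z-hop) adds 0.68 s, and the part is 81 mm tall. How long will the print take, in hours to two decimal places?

6.25 hours

Extrusion cross-section: 0.16 × 0.33 → 0.0528 mm².
Path length: 70300 mm³ / 0.0528 mm² → 1331439.4 mm.
Extrusion time: 1331439.4 / 60.1 → 22153.7 s.
Number of layers: 81 / 0.16 → 507 (rounded up).
Non-print overhead = 507 × 0.68, so 344.76 s.
Altogether 22153.7 + 344.76 = 22498.46 s, i.e. 6.25 hours.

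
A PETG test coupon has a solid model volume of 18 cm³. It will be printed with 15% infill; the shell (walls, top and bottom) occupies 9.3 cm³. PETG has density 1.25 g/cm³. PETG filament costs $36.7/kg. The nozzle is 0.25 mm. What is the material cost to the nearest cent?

Volume inside the shell = 18 − 9.3 = 8.7 cm³.
Deposited infill = 0.15 × 8.7, so 1.305 cm³.
Deposited volume = 9.3 + 1.305, so 10.605 cm³.
Mass = 10.605 × 1.25, so 13.25625 g.
At $36.7/kg: 13.25625/1000 × 36.7 = $0.49.

$0.49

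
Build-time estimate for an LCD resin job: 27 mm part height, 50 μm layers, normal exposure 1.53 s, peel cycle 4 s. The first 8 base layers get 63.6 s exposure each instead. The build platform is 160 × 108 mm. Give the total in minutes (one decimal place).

58.0 minutes

Layer count = ceil(27 / 0.05) = 540.
Base layers = 8 × (63.6 + 4) = 540.8 s.
Remaining layers: 532 × (1.53 + 4) → 2941.96 s.
Sum: 540.8 + 2941.96 = 3482.76 s → 58.0 minutes.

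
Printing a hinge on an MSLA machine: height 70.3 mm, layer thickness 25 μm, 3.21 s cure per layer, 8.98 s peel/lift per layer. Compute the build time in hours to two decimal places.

Layers = ⌈70.3/0.025⌉ = 2812.
Cycle time: 3.21 + 8.98 → 12.19 s.
Build time: 2812 × 12.19 s = 34278.28 s, i.e. 9.52 hours.

9.52 hours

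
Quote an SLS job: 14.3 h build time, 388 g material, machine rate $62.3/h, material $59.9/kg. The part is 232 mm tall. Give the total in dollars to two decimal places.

Machine-time cost = 62.3 × 14.3, so $890.89.
Material charge = 59.9 × 388/1000 = $23.2412.
Job cost: 890.89 + 23.2412 = 914.1312 ≈ $914.13.

$914.13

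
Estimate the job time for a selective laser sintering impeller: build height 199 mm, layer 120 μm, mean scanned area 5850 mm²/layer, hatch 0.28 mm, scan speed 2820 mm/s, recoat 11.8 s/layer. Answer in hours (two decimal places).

Number of layers: 199 / 0.12 → 1659 (rounded up).
Scan path per layer = 5850 / 0.28 = 20892.9 mm.
Laser time per layer = 20892.9 / 2820 = 7.4088 s.
Per-layer time = 7.4088 + 11.8, so 19.2088 s.
Build time = 1659 × 19.2088 = 31867.3992 s = 8.85 hours.

8.85 hours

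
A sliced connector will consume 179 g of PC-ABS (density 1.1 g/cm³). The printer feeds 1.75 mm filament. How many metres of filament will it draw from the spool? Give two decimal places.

Extruded volume: 179/1.1 = 162.7273 cm³ (162727.3 mm³).
Filament cross-section = π × (1.75/2)² = 2.4053 mm².
Length = 162727.3 / 2.4053 = 67653.64 mm = 67.65 m.

67.65 m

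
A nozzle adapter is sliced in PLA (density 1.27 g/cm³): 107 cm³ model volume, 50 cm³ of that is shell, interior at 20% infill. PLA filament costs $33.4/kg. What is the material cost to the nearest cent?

Infill region = 107 − 50 = 57 cm³.
Infill volume = 0.20 × 57 = 11.4 cm³.
Total extruded: 50 + 11.4 → 61.4 cm³.
Mass: 61.4 × 1.27 → 77.978 g.
Cost = 77.978 g / 1000 × $33.4/kg = $2.60.

$2.60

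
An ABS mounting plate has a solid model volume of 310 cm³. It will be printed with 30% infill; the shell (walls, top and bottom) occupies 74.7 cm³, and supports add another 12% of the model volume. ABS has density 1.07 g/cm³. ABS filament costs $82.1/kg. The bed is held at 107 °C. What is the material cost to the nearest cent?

$16.03

Interior volume = 310 − 74.7 = 235.3 cm³.
Deposited infill: 0.30 × 235.3 → 70.59 cm³.
Support: 0.12 × 310 → 37.2 cm³.
Total printed volume: 74.7 + 70.59 + 37.2 → 182.49 cm³.
Mass = 182.49 × 1.07 = 195.2643 g.
Cost = 195.2643 g / 1000 × $82.1/kg = $16.03.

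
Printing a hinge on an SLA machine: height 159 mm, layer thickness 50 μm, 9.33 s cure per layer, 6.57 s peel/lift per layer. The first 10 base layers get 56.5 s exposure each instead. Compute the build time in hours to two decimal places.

14.18 hours

Number of layers: 159 / 0.05 → 3180 (rounded up).
Bottom layers = 10 × (56.5 + 6.57), so 630.7 s.
Normal layers = 3170 × (9.33 + 6.57) = 50403 s.
Total = 630.7 + 50403 = 51033.7 s = 14.18 hours.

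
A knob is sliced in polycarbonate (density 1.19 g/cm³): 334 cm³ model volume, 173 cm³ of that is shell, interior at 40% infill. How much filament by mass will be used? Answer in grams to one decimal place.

Interior volume: 334 − 173 → 161 cm³.
Deposited infill = 0.40 × 161, so 64.4 cm³.
Total printed volume = 173 + 64.4 = 237.4 cm³.
Mass = 237.4 × 1.19, so 282.506 g.

282.5 g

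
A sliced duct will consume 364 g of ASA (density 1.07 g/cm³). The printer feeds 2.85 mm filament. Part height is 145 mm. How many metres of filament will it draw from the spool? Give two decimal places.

53.33 m

Extruded volume: 364/1.07 = 340.1869 cm³ (340186.9 mm³).
A = π r² = π × 1.425² = 6.3794 mm².
L = V/A = 340186.9/6.3794 = 53325.85 mm → 53.33 m.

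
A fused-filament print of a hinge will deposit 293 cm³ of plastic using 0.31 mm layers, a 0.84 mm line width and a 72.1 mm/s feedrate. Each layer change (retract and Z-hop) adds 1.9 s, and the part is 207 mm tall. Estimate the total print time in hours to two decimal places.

4.69 hours

Line area = 0.31 × 0.84 = 0.2604 mm².
Path length: 293000 mm³ / 0.2604 mm² → 1125192 mm.
Time extruding: 1125192 / 72.1 → 15606 s.
Number of layers: 207 / 0.31 → 668 (rounded up).
Layer-change overhead = 668 × 1.9, so 1269.2 s.
Altogether 15606 + 1269.2 = 16875.2 s, i.e. 4.69 hours.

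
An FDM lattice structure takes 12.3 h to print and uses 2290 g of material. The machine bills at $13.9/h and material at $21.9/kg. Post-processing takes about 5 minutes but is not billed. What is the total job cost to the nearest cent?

$221.12

Machine-time cost = 13.9 × 12.3, so $170.97.
Material charge = 21.9 × 2290/1000, so $50.151.
Total = 170.97 + 50.151 = 221.121 ≈ $221.12.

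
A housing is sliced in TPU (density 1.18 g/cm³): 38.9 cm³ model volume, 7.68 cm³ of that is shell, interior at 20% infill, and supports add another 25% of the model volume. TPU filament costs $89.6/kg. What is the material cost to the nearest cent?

$2.50

Volume inside the shell: 38.9 − 7.68 → 31.22 cm³.
Deposited infill = 0.20 × 31.22 = 6.244 cm³.
Support = 0.25 × 38.9 = 9.725 cm³.
Total printed volume = 7.68 + 6.244 + 9.725, so 23.649 cm³.
Mass = 23.649 × 1.18, so 27.90582 g.
At $89.6/kg: 27.90582/1000 × 89.6 = $2.50.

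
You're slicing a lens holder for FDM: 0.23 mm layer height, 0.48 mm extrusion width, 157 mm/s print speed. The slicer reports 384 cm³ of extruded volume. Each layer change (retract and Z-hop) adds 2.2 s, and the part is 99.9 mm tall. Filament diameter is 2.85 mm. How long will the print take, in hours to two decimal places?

Extrusion cross-section = 0.23 × 0.48, so 0.1104 mm².
Path length: 384000 mm³ / 0.1104 mm² → 3478260.9 mm.
Time extruding = 3478260.9 / 157 = 22154.5 s.
Layer count = ceil(99.9 / 0.23) = 435.
Z-hop total = 435 × 2.2, so 957 s.
Total = 22154.5 + 957 = 23111.5 s = 6.42 hours.

6.42 hours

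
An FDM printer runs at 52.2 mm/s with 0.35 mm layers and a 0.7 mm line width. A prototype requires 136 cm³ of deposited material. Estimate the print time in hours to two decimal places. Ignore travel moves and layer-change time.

2.95 hours

Bead cross-section = 0.35 × 0.7 = 0.245 mm².
Path length: 136000 mm³ / 0.245 mm² → 555102 mm.
Extrusion time = 555102 / 52.2 = 10634.1 s.
10634.1 s = 2.95 hours.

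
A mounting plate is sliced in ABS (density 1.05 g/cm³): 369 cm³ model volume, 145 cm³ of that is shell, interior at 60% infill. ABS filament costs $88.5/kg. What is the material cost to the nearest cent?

$25.96

Interior volume: 369 − 145 → 224 cm³.
Deposited infill = 0.60 × 224, so 134.4 cm³.
Total printed volume = 145 + 134.4, so 279.4 cm³.
Mass: 279.4 × 1.05 → 293.37 g.
Cost = 293.37 g / 1000 × $88.5/kg = $25.96.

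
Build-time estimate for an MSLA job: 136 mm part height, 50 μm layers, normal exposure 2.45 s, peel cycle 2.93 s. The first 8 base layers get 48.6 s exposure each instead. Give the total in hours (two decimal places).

Layer count = ceil(136 / 0.05) = 2720.
Base layers = 8 × (48.6 + 2.93), so 412.24 s.
Remaining layers: 2712 × (2.45 + 2.93) → 14590.56 s.
Total = 412.24 + 14590.56 = 15002.8 s = 4.17 hours.

4.17 hours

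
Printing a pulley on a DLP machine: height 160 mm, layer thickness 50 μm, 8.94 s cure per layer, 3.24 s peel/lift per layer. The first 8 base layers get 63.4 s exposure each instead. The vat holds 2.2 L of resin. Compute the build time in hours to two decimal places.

10.95 hours

Layers = ⌈160/0.05⌉ = 3200.
Bottom layers = 8 × (63.4 + 3.24), so 533.12 s.
Remaining layers: 3192 × (8.94 + 3.24) → 38878.56 s.
Sum: 533.12 + 38878.56 = 39411.68 s → 10.95 hours.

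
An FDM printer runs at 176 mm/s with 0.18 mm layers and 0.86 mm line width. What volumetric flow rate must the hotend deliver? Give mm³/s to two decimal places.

Extrusion cross-section: 0.18 × 0.86 → 0.1548 mm².
Q = v·A = 176 × 0.1548 = 27.24 mm³/s.

27.24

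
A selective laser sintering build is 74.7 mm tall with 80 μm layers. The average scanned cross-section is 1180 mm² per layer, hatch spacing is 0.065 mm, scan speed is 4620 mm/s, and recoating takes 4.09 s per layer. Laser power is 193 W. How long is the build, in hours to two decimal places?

Layers = ⌈74.7/0.08⌉ = 934.
Per-layer scan distance = 1180 / 0.065 = 18153.8 mm.
Scan time per layer = 18153.8 / 4620 = 3.9294 s.
Layer cycle = 3.9294 + 4.09 = 8.0194 s.
934 layers × 8.0194 s/layer = 7490.1196 s, i.e. 2.08 hours.

2.08 hours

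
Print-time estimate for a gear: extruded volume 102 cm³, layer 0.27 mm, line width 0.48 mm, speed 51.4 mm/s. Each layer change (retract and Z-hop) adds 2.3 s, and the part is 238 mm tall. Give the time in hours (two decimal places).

Bead cross-section = 0.27 × 0.48, so 0.1296 mm².
Total extruded path = 102000/0.1296 = 787037 mm.
Time extruding: 787037 / 51.4 → 15312 s.
Number of layers: 238 / 0.27 → 882 (rounded up).
Layer-change overhead = 882 × 2.3, so 2028.6 s.
Altogether 15312 + 2028.6 = 17340.6 s, i.e. 4.82 hours.

4.82 hours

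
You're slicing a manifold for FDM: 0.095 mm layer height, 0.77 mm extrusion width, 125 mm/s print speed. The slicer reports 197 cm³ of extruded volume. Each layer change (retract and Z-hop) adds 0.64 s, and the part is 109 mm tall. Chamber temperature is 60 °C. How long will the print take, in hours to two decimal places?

Bead cross-section = 0.095 × 0.77 = 0.07315 mm².
Total extruded path = 197000/0.07315 = 2693096.4 mm.
Time extruding = 2693096.4 / 125, so 21544.8 s.
Number of layers: 109 / 0.095 → 1148 (rounded up).
Layer-change overhead = 1148 × 0.64 = 734.72 s.
Altogether 21544.8 + 734.72 = 22279.52 s, i.e. 6.19 hours.

6.19 hours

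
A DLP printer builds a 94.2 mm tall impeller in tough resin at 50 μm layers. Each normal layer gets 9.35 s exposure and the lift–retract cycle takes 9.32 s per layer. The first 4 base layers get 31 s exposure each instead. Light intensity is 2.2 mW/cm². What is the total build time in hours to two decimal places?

9.79 hours

Layer count = ceil(94.2 / 0.05) = 1884.
Bottom layers: 4 × (31 + 9.32) → 161.28 s.
Remaining layers = 1880 × (9.35 + 9.32), so 35099.6 s.
Total = 161.28 + 35099.6 = 35260.88 s = 9.79 hours.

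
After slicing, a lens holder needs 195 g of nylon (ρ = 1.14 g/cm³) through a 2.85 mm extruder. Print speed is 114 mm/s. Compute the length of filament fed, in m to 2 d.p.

Volume = 195 g / 1.14 g·cm⁻³ = 171.0526 cm³ = 171052.6 mm³.
Filament cross-section = π × (2.85/2)² = 6.3794 mm².
Length = 171052.6 / 6.3794 = 26813.27 mm = 26.81 m.

26.81 m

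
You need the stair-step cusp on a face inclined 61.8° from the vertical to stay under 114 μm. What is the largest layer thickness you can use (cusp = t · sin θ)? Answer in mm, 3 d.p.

t = h_c / sin θ = 0.114 / 0.8813 = 0.129 mm.

0.129 mm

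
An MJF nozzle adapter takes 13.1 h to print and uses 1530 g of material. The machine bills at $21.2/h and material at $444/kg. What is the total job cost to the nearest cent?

Machine-time cost = 21.2 × 13.1, so $277.72.
Material charge: 444 × 1530/1000 → $679.32.
Job cost: 277.72 + 679.32 = $957.04.

$957.04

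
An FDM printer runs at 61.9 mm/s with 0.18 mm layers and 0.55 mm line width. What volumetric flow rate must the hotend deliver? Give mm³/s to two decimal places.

6.13

A = 0.18 × 0.55, so 0.099 mm².
Volumetric flow = 61.9 × 0.099 = 6.13 mm³/s.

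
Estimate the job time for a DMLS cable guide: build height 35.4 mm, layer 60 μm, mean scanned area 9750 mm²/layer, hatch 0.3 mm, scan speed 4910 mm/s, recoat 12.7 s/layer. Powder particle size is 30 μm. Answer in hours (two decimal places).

Layers = ⌈35.4/0.06⌉ = 590.
Hatch length per layer: 9750 / 0.3 → 32500 mm.
Laser time per layer: 32500 / 4910 → 6.6191 s.
Per-layer time: 6.6191 + 12.7 → 19.3191 s.
Build time = 590 × 19.3191 = 11398.269 s = 3.17 hours.

3.17 hours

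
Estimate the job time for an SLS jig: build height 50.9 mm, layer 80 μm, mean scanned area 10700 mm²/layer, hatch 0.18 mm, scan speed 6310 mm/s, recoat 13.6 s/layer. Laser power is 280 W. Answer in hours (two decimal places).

Layer count = ceil(50.9 / 0.08) = 637.
Hatch length per layer = 10700 / 0.18 = 59444.4 mm.
Laser time per layer = 59444.4 / 6310 = 9.4207 s.
Layer cycle = 9.4207 + 13.6, so 23.0207 s.
Total: 637 × 23.0207 s = 14664.1859 s → 4.07 hours.

4.07 hours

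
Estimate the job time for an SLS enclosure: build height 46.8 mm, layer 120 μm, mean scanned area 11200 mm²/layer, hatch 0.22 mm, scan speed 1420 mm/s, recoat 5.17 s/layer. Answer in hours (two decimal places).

Layer count = ceil(46.8 / 0.12) = 390.
Per-layer scan distance = 11200 / 0.22, so 50909.1 mm.
Scan time per layer: 50909.1 / 1420 → 35.8515 s.
Per-layer time = 35.8515 + 5.17 = 41.0215 s.
Build time = 390 × 41.0215 = 15998.385 s = 4.44 hours.

4.44 hours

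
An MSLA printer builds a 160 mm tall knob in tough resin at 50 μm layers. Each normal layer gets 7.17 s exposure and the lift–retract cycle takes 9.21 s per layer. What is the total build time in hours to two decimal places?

14.56 hours

Number of layers: 160 / 0.05 → 3200 (rounded up).
Per-layer time = 7.17 + 9.21, so 16.38 s.
Total = 3200 × 16.38 = 52416 s = 14.56 hours.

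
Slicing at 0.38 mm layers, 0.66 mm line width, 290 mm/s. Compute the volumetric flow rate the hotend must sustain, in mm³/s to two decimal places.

Extrusion cross-section = 0.38 × 0.66 = 0.2508 mm².
Volumetric flow = 290 × 0.2508 = 72.73 mm³/s.

72.73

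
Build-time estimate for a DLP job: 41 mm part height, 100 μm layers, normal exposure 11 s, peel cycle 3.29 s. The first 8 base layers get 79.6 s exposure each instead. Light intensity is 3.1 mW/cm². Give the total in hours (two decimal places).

1.78 hours

Number of layers: 41 / 0.1 → 410 (rounded up).
Burn-in layers = 8 × (79.6 + 3.29), so 663.12 s.
Remaining layers: 402 × (11 + 3.29) → 5744.58 s.
Total = 663.12 + 5744.58 = 6407.7 s = 1.78 hours.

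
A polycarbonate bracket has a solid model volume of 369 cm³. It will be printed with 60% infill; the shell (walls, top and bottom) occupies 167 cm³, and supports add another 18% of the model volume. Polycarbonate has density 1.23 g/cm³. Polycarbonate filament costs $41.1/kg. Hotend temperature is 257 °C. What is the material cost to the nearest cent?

Volume inside the shell: 369 − 167 → 202 cm³.
Infill volume = 0.60 × 202, so 121.2 cm³.
Support = 0.18 × 369 = 66.42 cm³.
Deposited volume: 167 + 121.2 + 66.42 → 354.62 cm³.
Mass = 354.62 × 1.23 = 436.1826 g.
At $41.1/kg: 436.1826/1000 × 41.1 = $17.93.

$17.93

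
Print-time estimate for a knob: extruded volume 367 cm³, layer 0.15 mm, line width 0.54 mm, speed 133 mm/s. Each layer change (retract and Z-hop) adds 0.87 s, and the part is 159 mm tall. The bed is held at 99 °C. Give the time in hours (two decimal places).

Line area = 0.15 × 0.54 = 0.081 mm².
Total extruded path = 367000/0.081 = 4530864.2 mm.
Print-move time = 4530864.2 / 133, so 34066.6 s.
Layers = ⌈159/0.15⌉ = 1060.
Layer-change overhead = 1060 × 0.87 = 922.2 s.
Altogether 34066.6 + 922.2 = 34988.8 s, i.e. 9.72 hours.

9.72 hours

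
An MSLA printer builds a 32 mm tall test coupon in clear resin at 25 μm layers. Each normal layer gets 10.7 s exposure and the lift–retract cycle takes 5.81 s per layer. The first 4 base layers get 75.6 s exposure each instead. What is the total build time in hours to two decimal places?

Number of layers: 32 / 0.025 → 1280 (rounded up).
Bottom layers = 4 × (75.6 + 5.81), so 325.64 s.
Remaining layers: 1276 × (10.7 + 5.81) → 21066.76 s.
Total = 325.64 + 21066.76 = 21392.4 s = 5.94 hours.

5.94 hours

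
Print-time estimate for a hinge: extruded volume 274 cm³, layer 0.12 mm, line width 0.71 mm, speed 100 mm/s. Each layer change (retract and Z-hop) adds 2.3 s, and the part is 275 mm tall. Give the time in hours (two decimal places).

10.40 hours

Bead cross-section = 0.12 × 0.71 = 0.0852 mm².
Path length: 274000 mm³ / 0.0852 mm² → 3215962.4 mm.
Extrusion time: 3215962.4 / 100 → 32159.6 s.
Layers = ⌈275/0.12⌉ = 2292.
Layer-change overhead: 2292 × 2.3 → 5271.6 s.
Total = 32159.6 + 5271.6 = 37431.2 s = 10.40 hours.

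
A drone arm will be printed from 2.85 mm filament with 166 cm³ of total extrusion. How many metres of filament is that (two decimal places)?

26.02 m

A = π r² = π × 1.425² = 6.3794 mm².
Length = 166 cm³ / 6.3794 mm² = 166000 / 6.3794 = 26021.26 mm = 26.02 m.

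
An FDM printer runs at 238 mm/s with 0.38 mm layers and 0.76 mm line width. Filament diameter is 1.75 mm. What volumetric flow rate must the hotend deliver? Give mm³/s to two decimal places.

Extrusion cross-section = 0.38 × 0.76, so 0.2888 mm².
Volumetric flow = 238 × 0.2888 = 68.73 mm³/s.

68.73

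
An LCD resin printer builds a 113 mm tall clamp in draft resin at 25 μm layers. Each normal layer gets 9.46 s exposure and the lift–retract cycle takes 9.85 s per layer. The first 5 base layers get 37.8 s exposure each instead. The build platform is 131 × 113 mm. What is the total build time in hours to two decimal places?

24.28 hours

Layer count = ceil(113 / 0.025) = 4520.
Burn-in layers = 5 × (37.8 + 9.85), so 238.25 s.
Remaining layers = 4515 × (9.46 + 9.85), so 87184.65 s.
Total = 238.25 + 87184.65 = 87422.9 s = 24.28 hours.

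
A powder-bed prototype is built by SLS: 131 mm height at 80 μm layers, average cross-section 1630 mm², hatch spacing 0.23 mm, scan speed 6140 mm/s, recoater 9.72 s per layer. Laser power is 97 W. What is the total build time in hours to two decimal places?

4.95 hours

Number of layers: 131 / 0.08 → 1638 (rounded up).
Hatch length per layer = 1630 / 0.23 = 7087 mm.
Per-layer scan time = 7087 / 6140, so 1.1542 s.
Per-layer time = 1.1542 + 9.72, so 10.8742 s.
Total: 1638 × 10.8742 s = 17811.9396 s → 4.95 hours.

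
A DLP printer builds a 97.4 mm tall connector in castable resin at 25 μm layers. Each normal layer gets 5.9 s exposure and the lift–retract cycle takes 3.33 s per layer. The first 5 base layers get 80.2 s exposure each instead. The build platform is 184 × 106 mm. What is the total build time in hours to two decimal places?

Number of layers: 97.4 / 0.025 → 3896 (rounded up).
Base layers = 5 × (80.2 + 3.33) = 417.65 s.
Remaining layers = 3891 × (5.9 + 3.33), so 35913.93 s.
Sum: 417.65 + 35913.93 = 36331.58 s → 10.09 hours.

10.09 hours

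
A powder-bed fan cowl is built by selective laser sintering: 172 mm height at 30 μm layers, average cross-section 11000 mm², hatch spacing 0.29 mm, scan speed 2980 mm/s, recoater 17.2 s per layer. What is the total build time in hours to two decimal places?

47.67 hours

Number of layers: 172 / 0.03 → 5734 (rounded up).
Per-layer scan distance: 11000 / 0.29 → 37931 mm.
Per-layer scan time = 37931 / 2980 = 12.7285 s.
Time per layer = 12.7285 + 17.2, so 29.9285 s.
5734 layers × 29.9285 s/layer = 171610.019 s, i.e. 47.67 hours.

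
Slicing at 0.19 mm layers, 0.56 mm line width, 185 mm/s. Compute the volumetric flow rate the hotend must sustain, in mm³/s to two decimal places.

19.68

Extrusion cross-section: 0.19 × 0.56 → 0.1064 mm².
Q = v·A = 185 × 0.1064 = 19.68 mm³/s.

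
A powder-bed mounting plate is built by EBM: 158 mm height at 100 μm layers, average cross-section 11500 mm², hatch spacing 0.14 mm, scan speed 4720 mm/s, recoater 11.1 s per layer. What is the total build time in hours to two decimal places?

12.51 hours

Layers = ⌈158/0.1⌉ = 1580.
Per-layer scan distance: 11500 / 0.14 → 82142.9 mm.
Per-layer scan time = 82142.9 / 4720, so 17.4032 s.
Layer cycle = 17.4032 + 11.1 = 28.5032 s.
Build time = 1580 × 28.5032 = 45035.056 s = 12.51 hours.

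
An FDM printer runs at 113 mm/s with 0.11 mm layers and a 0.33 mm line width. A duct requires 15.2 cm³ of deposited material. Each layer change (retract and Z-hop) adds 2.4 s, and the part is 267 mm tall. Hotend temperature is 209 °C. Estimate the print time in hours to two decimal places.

Line area = 0.11 × 0.33, so 0.0363 mm².
Toolpath length = 15.2 cm³ / 0.0363 mm² = 15200 / 0.0363 = 418732.8 mm.
Extrusion time = 418732.8 / 113 = 3705.6 s.
Layer count = ceil(267 / 0.11) = 2428.
Z-hop total: 2428 × 2.4 → 5827.2 s.
Altogether 3705.6 + 5827.2 = 9532.8 s, i.e. 2.65 hours.

2.65 hours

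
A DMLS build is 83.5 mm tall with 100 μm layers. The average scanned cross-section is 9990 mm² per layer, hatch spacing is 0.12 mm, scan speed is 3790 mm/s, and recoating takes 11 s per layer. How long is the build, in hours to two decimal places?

7.65 hours

Layers = ⌈83.5/0.1⌉ = 835.
Scan path per layer = 9990 / 0.12, so 83250 mm.
Per-layer scan time = 83250 / 3790 = 21.9657 s.
Time per layer = 21.9657 + 11 = 32.9657 s.
Build time = 835 × 32.9657 = 27526.3595 s = 7.65 hours.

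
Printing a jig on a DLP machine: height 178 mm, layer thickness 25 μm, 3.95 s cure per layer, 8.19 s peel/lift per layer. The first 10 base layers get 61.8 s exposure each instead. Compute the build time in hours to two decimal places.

24.17 hours

Number of layers: 178 / 0.025 → 7120 (rounded up).
Bottom layers = 10 × (61.8 + 8.19) = 699.9 s.
Normal layers = 7110 × (3.95 + 8.19) = 86315.4 s.
Sum: 699.9 + 86315.4 = 87015.3 s → 24.17 hours.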